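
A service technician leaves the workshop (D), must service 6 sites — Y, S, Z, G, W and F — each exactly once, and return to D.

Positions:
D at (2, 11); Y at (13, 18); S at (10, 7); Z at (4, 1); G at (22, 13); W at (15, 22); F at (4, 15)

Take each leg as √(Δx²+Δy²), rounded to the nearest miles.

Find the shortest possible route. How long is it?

D→Y→S→Z→G→W→F→D: 13+11+8+22+11+13+4 = 82
D→Y→S→Z→G→F→W→D: 13+11+8+22+18+13+17 = 102
D→Y→S→Z→W→G→F→D: 13+11+8+24+11+18+4 = 89
D→Y→S→Z→W→F→G→D: 13+11+8+24+13+18+20 = 107
D→Y→S→Z→F→G→W→D: 13+11+8+14+18+11+17 = 92
D→Y→S→Z→F→W→G→D: 13+11+8+14+13+11+20 = 90
D→Y→S→G→Z→W→F→D: 13+11+13+22+24+13+4 = 100
D→Y→S→G→Z→F→W→D: 13+11+13+22+14+13+17 = 103
… (352 more)
D→Z→S→G→W→Y→F→D: 10+8+13+11+4+9+4 = 59  ← best
The minimum is 59.
One optimal route: D → Z → S → G → W → Y → F → D (or its reverse).

59 miles — the shortest possible round trip.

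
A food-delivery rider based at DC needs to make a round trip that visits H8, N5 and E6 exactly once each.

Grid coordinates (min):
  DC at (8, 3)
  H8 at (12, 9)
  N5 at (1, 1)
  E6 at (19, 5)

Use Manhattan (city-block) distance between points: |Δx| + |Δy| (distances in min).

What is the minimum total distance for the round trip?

With 3 stops there are 3!/2 = 3 distinct round trips (a route and its reverse cost the same).
DC - H8 - N5 - E6 - DC: 10+19+22+13 = 64
DC - H8 - E6 - N5 - DC: 10+11+22+9 = 52
DC - N5 - H8 - E6 - DC: 9+19+11+13 = 52
The minimum is 52.
One optimal route: DC → H8 → E6 → N5 → DC (or its reverse).

52 min — the shortest possible round trip.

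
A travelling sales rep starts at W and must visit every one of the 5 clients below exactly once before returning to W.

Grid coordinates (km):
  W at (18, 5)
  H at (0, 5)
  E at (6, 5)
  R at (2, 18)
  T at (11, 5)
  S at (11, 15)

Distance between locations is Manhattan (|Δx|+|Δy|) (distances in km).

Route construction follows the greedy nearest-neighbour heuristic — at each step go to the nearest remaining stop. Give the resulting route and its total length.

From W: distances to unvisited — T=7, E=12, S=17, H=18, R=29. Nearest is T (7).
From T: distances to unvisited — E=5, S=10, H=11, R=22. Nearest is E (5).
From E: distances to unvisited — H=6, S=15, R=17. Nearest is H (6).
From H: distances to unvisited — R=15, S=21. Nearest is R (15).
From R: distances to unvisited — S=12. Nearest is S (12).
Return S→W: 17.
Total = 7 + 5 + 6 + 15 + 12 + 17 = 62.

Total distance 62 km via the nearest-neighbour route W → T → E → H → R → S → W.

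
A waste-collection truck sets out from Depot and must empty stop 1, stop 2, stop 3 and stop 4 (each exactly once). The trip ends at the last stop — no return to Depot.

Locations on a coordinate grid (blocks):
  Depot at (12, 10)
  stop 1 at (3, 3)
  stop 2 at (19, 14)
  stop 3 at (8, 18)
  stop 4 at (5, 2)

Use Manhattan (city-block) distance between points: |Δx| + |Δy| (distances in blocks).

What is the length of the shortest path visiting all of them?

There are 4! = 24 possible orderings.
Depot - stop 1 - stop 2 - stop 3 - stop 4: 16+27+15+19 = 77
Depot - stop 1 - stop 2 - stop 4 - stop 3: 16+27+26+19 = 88
Depot - stop 1 - stop 3 - stop 2 - stop 4: 16+20+15+26 = 77
Depot - stop 1 - stop 3 - stop 4 - stop 2: 16+20+19+26 = 81
Depot - stop 1 - stop 4 - stop 2 - stop 3: 16+3+26+15 = 60
Depot - stop 1 - stop 4 - stop 3 - stop 2: 16+3+19+15 = 53
Depot - stop 2 - stop 1 - stop 3 - stop 4: 11+27+20+19 = 77
Depot - stop 2 - stop 1 - stop 4 - stop 3: 11+27+3+19 = 60
Depot - stop 2 - stop 3 - stop 1 - stop 4: 11+15+20+3 = 49
Depot - stop 2 - stop 3 - stop 4 - stop 1: 11+15+19+3 = 48
Depot - stop 2 - stop 4 - stop 1 - stop 3: 11+26+3+20 = 60
Depot - stop 2 - stop 4 - stop 3 - stop 1: 11+26+19+20 = 76
Depot - stop 3 - stop 1 - stop 2 - stop 4: 12+20+27+26 = 85
Depot - stop 3 - stop 1 - stop 4 - stop 2: 12+20+3+26 = 61
… (10 more)
The minimum is 48.
One shortest path: Depot → stop 2 → stop 3 → stop 4 → stop 1.

Shortest open route: 48 blocks.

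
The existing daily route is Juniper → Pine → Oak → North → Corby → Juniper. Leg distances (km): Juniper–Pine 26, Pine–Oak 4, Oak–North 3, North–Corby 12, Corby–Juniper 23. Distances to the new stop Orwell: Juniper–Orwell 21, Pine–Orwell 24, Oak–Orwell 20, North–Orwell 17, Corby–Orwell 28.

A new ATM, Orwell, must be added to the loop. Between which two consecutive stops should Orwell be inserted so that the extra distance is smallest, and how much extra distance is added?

+19 km — insert Orwell between Juniper and Pine.

Insertion cost between consecutive stops i–j is d(i,Orwell) + d(Orwell,j) − d(i,j):
  between Juniper and Pine: 21 + 24 − 26 = 19
  between Pine and Oak: 24 + 20 − 4 = 40
  between Oak and North: 20 + 17 − 3 = 34
  between North and Corby: 17 + 28 − 12 = 33
  between Corby and Juniper: 28 + 21 − 23 = 26
Cheapest insertion is between Juniper and Pine, adding 19.
New total = 68 + 19 = 87.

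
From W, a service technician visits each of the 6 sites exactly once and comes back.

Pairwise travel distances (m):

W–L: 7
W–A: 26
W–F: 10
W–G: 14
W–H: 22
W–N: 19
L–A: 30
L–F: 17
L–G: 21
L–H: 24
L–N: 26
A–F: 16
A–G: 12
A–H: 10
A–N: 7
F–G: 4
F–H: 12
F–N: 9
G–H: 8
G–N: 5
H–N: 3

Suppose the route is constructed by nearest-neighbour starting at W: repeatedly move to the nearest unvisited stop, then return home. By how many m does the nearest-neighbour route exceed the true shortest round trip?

From W: L=7, F=10, G=14, N=19, H=22, A=26 → choose L (7).
From L: F=17, G=21, H=24, N=26, A=30 → choose F (17).
From F: G=4, N=9, H=12, A=16 → choose G (4).
From G: N=5, H=8, A=12 → choose N (5).
From N: H=3, A=7 → choose H (3).
From H: A=10 → choose A (10).
NN route W → L → F → G → N → H → A → W costs 72.
Optimal: W → L → H → A → N → G → F → W costs 67 (by enumerating all 360 distinct tours).
Excess = 72 − 67 = 5.

The nearest-neighbour route is 5 m longer than optimal.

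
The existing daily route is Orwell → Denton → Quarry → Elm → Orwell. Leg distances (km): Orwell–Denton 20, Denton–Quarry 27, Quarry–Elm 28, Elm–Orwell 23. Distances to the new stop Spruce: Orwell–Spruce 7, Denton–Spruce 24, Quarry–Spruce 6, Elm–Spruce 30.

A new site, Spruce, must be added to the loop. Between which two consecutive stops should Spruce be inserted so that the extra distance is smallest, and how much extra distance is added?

Adding 3 km by placing Spruce on the Denton–Quarry leg.

Insertion cost between consecutive stops i–j is d(i,Spruce) + d(Spruce,j) − d(i,j):
  between Orwell and Denton: 7 + 24 − 20 = 11
  between Denton and Quarry: 24 + 6 − 27 = 3
  between Quarry and Elm: 6 + 30 − 28 = 8
  between Elm and Orwell: 30 + 7 − 23 = 14
Cheapest insertion is between Denton and Quarry, adding 3.
New total = 98 + 3 = 101.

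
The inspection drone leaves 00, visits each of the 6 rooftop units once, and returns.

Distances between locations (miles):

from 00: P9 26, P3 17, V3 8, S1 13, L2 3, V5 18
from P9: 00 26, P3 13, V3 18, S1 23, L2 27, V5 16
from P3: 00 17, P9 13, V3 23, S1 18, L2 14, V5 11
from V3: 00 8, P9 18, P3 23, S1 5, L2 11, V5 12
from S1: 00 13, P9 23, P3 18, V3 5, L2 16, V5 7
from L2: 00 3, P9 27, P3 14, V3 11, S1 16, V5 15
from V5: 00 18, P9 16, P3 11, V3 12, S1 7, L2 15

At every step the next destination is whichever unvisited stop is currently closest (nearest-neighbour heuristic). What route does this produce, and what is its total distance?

From 00: distances to unvisited — L2=3, V3=8, S1=13, P3=17, V5=18, P9=26. Nearest is L2 (3).
From L2: distances to unvisited — V3=11, P3=14, V5=15, S1=16, P9=27. Nearest is V3 (11).
From V3: distances to unvisited — S1=5, V5=12, P9=18, P3=23. Nearest is S1 (5).
From S1: distances to unvisited — V5=7, P3=18, P9=23. Nearest is V5 (7).
From V5: distances to unvisited — P3=11, P9=16. Nearest is P3 (11).
From P3: distances to unvisited — P9=13. Nearest is P9 (13).
Return P9→00: 26.
Total = 3 + 11 + 5 + 7 + 11 + 13 + 26 = 76.

76 miles along 00 → L2 → V3 → S1 → V5 → P3 → P9 → 00.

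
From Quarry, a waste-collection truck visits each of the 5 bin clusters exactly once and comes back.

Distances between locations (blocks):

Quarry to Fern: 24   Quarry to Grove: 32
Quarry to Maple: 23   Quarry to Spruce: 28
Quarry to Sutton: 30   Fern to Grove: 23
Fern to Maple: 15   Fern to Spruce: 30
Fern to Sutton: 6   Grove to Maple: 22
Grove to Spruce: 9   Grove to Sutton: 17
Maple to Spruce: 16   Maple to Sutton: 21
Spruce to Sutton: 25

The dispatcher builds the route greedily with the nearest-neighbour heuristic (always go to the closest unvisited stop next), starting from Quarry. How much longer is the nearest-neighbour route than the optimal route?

From Quarry: Maple=23, Fern=24, Spruce=28, Sutton=30, Grove=32 → choose Maple (23).
From Maple: Fern=15, Spruce=16, Sutton=21, Grove=22 → choose Fern (15).
From Fern: Sutton=6, Grove=23, Spruce=30 → choose Sutton (6).
From Sutton: Grove=17, Spruce=25 → choose Grove (17).
From Grove: Spruce=9 → choose Spruce (9).
NN route Quarry → Maple → Fern → Sutton → Grove → Spruce → Quarry costs 98.
Optimal: Quarry → Fern → Sutton → Grove → Spruce → Maple → Quarry costs 95 (by enumerating all 60 distinct tours).
Excess = 98 − 95 = 3.

Excess over optimum: 3 blocks.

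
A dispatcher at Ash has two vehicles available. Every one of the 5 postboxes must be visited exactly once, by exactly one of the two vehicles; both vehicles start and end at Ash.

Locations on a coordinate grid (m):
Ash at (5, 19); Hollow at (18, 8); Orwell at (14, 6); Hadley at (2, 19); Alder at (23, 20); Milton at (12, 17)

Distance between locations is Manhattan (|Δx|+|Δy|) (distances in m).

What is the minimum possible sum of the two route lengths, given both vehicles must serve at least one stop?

Try each way of splitting the stops between the two vehicles (each non-empty) and, for each split, find the best tour for each vehicle:
  {Hollow} + {Orwell, Hadley, Alder, Milton}: 48 + 70 = 118
  {Orwell} + {Hollow, Hadley, Alder, Milton}: 44 + 66 = 110
  {Hollow, Orwell} + {Hadley, Alder, Milton}: 52 + 48 = 100
  {Hadley} + {Hollow, Orwell, Alder, Milton}: 6 + 64 = 70
  {Hollow, Hadley} + {Orwell, Alder, Milton}: 54 + 64 = 118
  {Orwell, Hadley} + {Hollow, Alder, Milton}: 50 + 60 = 110
  … (15 splits in total)
Best: vehicle 1 Ash → Hadley → Ash = 6; vehicle 2 Ash → Alder → Hollow → Orwell → Milton → Ash = 64; combined 70.

Minimum combined distance: 70 m.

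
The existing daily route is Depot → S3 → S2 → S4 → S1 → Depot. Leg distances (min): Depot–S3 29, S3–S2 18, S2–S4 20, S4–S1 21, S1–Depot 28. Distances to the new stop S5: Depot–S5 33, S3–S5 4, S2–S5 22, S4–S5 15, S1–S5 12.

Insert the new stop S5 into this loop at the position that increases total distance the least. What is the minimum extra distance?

Adding 6 min by placing S5 on the S4–S1 leg.

Insertion cost between consecutive stops i–j is d(i,S5) + d(S5,j) − d(i,j):
  between Depot and S3: 33 + 4 − 29 = 8
  between S3 and S2: 4 + 22 − 18 = 8
  between S2 and S4: 22 + 15 − 20 = 17
  between S4 and S1: 15 + 12 − 21 = 6
  between S1 and Depot: 12 + 33 − 28 = 17
Cheapest insertion is between S4 and S1, adding 6.
New total = 116 + 6 = 122.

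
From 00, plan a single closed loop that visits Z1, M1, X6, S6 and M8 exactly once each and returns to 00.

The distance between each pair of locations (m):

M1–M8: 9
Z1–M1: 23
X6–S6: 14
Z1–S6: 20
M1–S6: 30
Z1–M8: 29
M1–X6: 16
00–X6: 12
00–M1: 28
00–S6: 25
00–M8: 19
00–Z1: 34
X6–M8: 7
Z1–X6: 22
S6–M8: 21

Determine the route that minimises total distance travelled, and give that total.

Shortest round trip = 96 m.

There are 60 distinct closed tours to check (reversals are equivalent).
00 - Z1 - M1 - X6 - S6 - M8 - 00: 34+23+16+14+21+19 = 127
00 - Z1 - M1 - X6 - M8 - S6 - 00: 34+23+16+7+21+25 = 126
00 - Z1 - M1 - S6 - X6 - M8 - 00: 34+23+30+14+7+19 = 127
00 - Z1 - M1 - S6 - M8 - X6 - 00: 34+23+30+21+7+12 = 127
00 - Z1 - M1 - M8 - X6 - S6 - 00: 34+23+9+7+14+25 = 112
00 - Z1 - M1 - M8 - S6 - X6 - 00: 34+23+9+21+14+12 = 113
00 - Z1 - X6 - M1 - S6 - M8 - 00: 34+22+16+30+21+19 = 142
00 - Z1 - X6 - M1 - M8 - S6 - 00: 34+22+16+9+21+25 = 127
00 - Z1 - X6 - S6 - M1 - M8 - 00: 34+22+14+30+9+19 = 128
00 - Z1 - X6 - S6 - M8 - M1 - 00: 34+22+14+21+9+28 = 128
00 - Z1 - X6 - M8 - M1 - S6 - 00: 34+22+7+9+30+25 = 127
00 - Z1 - X6 - M8 - S6 - M1 - 00: 34+22+7+21+30+28 = 142
00 - Z1 - S6 - M1 - X6 - M8 - 00: 34+20+30+16+7+19 = 126
00 - Z1 - S6 - M1 - M8 - X6 - 00: 34+20+30+9+7+12 = 112
… (46 more)
00 - X6 - M8 - M1 - Z1 - S6 - 00: 12+7+9+23+20+25 = 96  ← best
The minimum is 96.
One optimal route: 00 → X6 → M8 → M1 → Z1 → S6 → 00 (or its reverse).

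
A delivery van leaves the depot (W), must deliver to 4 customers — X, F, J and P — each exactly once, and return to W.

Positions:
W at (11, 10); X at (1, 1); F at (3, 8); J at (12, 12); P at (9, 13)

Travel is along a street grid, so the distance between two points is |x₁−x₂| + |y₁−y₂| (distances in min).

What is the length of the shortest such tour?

W → X → F → J → P → W: 19+9+13+4+5 = 50
W → X → F → P → J → W: 19+9+11+4+3 = 46
W → X → J → F → P → W: 19+22+13+11+5 = 70
W → X → J → P → F → W: 19+22+4+11+10 = 66
W → X → P → F → J → W: 19+20+11+13+3 = 66
W → X → P → J → F → W: 19+20+4+13+10 = 66
W → F → X → J → P → W: 10+9+22+4+5 = 50
W → F → X → P → J → W: 10+9+20+4+3 = 46
W → F → J → X → P → W: 10+13+22+20+5 = 70
W → F → P → X → J → W: 10+11+20+22+3 = 66
W → J → X → F → P → W: 3+22+9+11+5 = 50
W → J → F → X → P → W: 3+13+9+20+5 = 50
The minimum is 46.
One optimal route: W → X → F → P → J → W (or its reverse).

46 min — the shortest possible round trip.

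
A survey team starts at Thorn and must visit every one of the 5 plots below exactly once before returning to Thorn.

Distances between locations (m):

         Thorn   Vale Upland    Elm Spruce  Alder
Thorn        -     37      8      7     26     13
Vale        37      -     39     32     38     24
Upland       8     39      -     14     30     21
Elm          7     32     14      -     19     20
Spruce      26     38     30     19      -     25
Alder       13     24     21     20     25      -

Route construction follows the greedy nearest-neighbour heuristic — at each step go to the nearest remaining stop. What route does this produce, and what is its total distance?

130 m along Thorn → Elm → Upland → Alder → Vale → Spruce → Thorn.

Thorn → [Elm:7 / Upland:8 / Alder:13 / Spruce:26 / Vale:37] → Elm (7)
Elm → [Upland:14 / Spruce:19 / Alder:20 / Vale:32] → Upland (14)
Upland → [Alder:21 / Spruce:30 / Vale:39] → Alder (21)
Alder → [Vale:24 / Spruce:25] → Vale (24)
Vale → [Spruce:38] → Spruce (38)
Return Spruce→Thorn: 26.
Total = 7 + 14 + 21 + 24 + 38 + 26 = 130.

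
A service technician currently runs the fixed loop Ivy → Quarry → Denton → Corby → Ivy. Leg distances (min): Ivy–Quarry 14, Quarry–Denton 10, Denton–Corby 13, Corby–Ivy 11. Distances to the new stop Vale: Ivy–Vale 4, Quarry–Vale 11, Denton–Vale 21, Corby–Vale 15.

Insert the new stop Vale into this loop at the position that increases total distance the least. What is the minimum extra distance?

Minimum extra distance: 1 min, inserting Vale between Ivy and Quarry.

Insertion cost between consecutive stops i–j is d(i,Vale) + d(Vale,j) − d(i,j):
  between Ivy and Quarry: 4 + 11 − 14 = 1
  between Quarry and Denton: 11 + 21 − 10 = 22
  between Denton and Corby: 21 + 15 − 13 = 23
  between Corby and Ivy: 15 + 4 − 11 = 8
Cheapest insertion is between Ivy and Quarry, adding 1.
New total = 48 + 1 = 49.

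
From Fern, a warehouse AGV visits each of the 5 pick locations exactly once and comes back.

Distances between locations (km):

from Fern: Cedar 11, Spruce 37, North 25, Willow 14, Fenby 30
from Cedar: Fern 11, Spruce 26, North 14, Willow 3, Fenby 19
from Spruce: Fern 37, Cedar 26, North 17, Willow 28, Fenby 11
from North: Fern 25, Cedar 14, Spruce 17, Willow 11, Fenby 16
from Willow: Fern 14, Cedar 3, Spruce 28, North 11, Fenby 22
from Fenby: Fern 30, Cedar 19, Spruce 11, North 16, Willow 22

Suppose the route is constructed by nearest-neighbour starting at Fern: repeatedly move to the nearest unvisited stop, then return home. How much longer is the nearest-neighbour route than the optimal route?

6 km longer than the optimal tour.

Fern: Cedar=11, Willow=14, North=25, Fenby=30, Spruce=37 ⇒ Cedar
Cedar: Willow=3, North=14, Fenby=19, Spruce=26 ⇒ Willow
Willow: North=11, Fenby=22, Spruce=28 ⇒ North
North: Fenby=16, Spruce=17 ⇒ Fenby
Fenby: Spruce=11 ⇒ Spruce
NN route Fern → Cedar → Willow → North → Fenby → Spruce → Fern costs 89.
Optimal: Fern → Cedar → Willow → North → Spruce → Fenby → Fern costs 83 (by enumerating all 60 distinct tours).
Excess = 89 − 83 = 6.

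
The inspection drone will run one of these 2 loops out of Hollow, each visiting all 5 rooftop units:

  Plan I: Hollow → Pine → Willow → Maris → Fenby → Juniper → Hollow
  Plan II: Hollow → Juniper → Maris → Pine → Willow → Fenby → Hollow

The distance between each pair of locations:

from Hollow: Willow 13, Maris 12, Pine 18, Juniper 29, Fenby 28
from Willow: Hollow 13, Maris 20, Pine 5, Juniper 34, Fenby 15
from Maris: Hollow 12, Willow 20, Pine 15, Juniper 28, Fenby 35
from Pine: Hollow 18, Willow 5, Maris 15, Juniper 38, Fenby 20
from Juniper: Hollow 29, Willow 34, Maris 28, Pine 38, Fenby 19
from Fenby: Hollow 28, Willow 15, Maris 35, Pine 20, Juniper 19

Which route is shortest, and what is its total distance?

Plan I: 18 + 5 + 20 + 35 + 19 + 29 = 126
Plan II: 29 + 28 + 15 + 5 + 15 + 28 = 120

Shortest is Plan II, total 120.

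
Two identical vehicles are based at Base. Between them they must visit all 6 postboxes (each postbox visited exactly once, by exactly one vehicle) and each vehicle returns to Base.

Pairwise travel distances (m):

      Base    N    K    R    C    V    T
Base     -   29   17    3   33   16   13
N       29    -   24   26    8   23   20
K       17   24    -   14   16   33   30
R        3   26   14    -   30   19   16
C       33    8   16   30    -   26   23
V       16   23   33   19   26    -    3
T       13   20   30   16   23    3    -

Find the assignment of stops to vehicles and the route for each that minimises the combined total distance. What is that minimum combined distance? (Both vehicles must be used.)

Minimum combined distance: 86 m.

Try each way of splitting the stops between the two vehicles (each non-empty) and, for each split, find the best tour for each vehicle:
  {N} + {K, R, C, V, T}: 58 + 75 = 133
  {K} + {N, R, C, V, T}: 34 + 79 = 113
  {N, K} + {R, C, V, T}: 70 + 75 = 145
  {R} + {N, K, C, V, T}: 6 + 80 = 86
  {N, R} + {K, C, V, T}: 58 + 75 = 133
  {K, R} + {N, C, V, T}: 34 + 79 = 113
  … (31 splits in total)
Best: vehicle 1 Base → R → Base = 6; vehicle 2 Base → K → C → N → V → T → Base = 80; combined 86.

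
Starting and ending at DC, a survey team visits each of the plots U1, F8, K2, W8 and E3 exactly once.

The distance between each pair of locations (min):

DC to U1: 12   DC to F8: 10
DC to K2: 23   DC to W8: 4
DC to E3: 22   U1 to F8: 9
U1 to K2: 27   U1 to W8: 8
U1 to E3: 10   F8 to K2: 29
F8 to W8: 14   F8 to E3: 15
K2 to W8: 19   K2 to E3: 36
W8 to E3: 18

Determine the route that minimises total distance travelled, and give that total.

Minimum total distance: 85 min.

DC - U1 - F8 - K2 - W8 - E3 - DC: 12+9+29+19+18+22 = 109
DC - U1 - F8 - K2 - E3 - W8 - DC: 12+9+29+36+18+4 = 108
DC - U1 - F8 - W8 - K2 - E3 - DC: 12+9+14+19+36+22 = 112
DC - U1 - F8 - W8 - E3 - K2 - DC: 12+9+14+18+36+23 = 112
DC - U1 - F8 - E3 - K2 - W8 - DC: 12+9+15+36+19+4 = 95
DC - U1 - F8 - E3 - W8 - K2 - DC: 12+9+15+18+19+23 = 96
DC - U1 - K2 - F8 - W8 - E3 - DC: 12+27+29+14+18+22 = 122
DC - U1 - K2 - F8 - E3 - W8 - DC: 12+27+29+15+18+4 = 105
DC - U1 - K2 - W8 - F8 - E3 - DC: 12+27+19+14+15+22 = 109
DC - U1 - K2 - W8 - E3 - F8 - DC: 12+27+19+18+15+10 = 101
DC - U1 - K2 - E3 - F8 - W8 - DC: 12+27+36+15+14+4 = 108
DC - U1 - K2 - E3 - W8 - F8 - DC: 12+27+36+18+14+10 = 117
DC - U1 - W8 - F8 - K2 - E3 - DC: 12+8+14+29+36+22 = 121
DC - U1 - W8 - F8 - E3 - K2 - DC: 12+8+14+15+36+23 = 108
… (46 more)
DC - F8 - E3 - U1 - K2 - W8 - DC: 10+15+10+27+19+4 = 85  ← best
The minimum is 85.
One optimal route: DC → F8 → E3 → U1 → K2 → W8 → DC (or its reverse).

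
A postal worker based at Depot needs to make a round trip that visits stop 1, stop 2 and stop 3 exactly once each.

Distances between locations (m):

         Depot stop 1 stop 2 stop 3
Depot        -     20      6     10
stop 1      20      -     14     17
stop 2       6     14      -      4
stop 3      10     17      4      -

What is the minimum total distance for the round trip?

With 3 stops there are 3!/2 = 3 distinct round trips (a route and its reverse cost the same).
Depot→stop 1→stop 2→stop 3→Depot: 20+14+4+10 = 48
Depot→stop 1→stop 3→stop 2→Depot: 20+17+4+6 = 47
Depot→stop 2→stop 1→stop 3→Depot: 6+14+17+10 = 47
The minimum is 47.
One optimal route: Depot → stop 1 → stop 3 → stop 2 → Depot (or its reverse).

Shortest round trip = 47 m.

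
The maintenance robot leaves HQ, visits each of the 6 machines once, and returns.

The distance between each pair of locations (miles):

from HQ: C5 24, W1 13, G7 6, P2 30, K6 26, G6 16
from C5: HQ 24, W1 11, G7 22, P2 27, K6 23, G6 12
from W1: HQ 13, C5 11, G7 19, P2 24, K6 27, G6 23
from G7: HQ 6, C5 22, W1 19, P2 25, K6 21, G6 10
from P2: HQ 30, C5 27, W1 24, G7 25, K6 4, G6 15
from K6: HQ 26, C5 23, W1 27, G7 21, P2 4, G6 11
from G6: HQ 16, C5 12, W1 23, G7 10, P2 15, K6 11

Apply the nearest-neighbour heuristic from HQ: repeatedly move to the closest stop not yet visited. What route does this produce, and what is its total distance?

Nearest-neighbour total = 90 miles; route HQ → G7 → G6 → K6 → P2 → W1 → C5 → HQ.

At HQ the remaining stops are G7 6, W1 13, G6 16, C5 24, K6 26, P2 30; go to G7.
At G7 the remaining stops are G6 10, W1 19, K6 21, C5 22, P2 25; go to G6.
At G6 the remaining stops are K6 11, C5 12, P2 15, W1 23; go to K6.
At K6 the remaining stops are P2 4, C5 23, W1 27; go to P2.
At P2 the remaining stops are W1 24, C5 27; go to W1.
At W1 the remaining stops are C5 11; go to C5.
Return C5→HQ: 24.
Total = 6 + 10 + 11 + 4 + 24 + 11 + 24 = 90.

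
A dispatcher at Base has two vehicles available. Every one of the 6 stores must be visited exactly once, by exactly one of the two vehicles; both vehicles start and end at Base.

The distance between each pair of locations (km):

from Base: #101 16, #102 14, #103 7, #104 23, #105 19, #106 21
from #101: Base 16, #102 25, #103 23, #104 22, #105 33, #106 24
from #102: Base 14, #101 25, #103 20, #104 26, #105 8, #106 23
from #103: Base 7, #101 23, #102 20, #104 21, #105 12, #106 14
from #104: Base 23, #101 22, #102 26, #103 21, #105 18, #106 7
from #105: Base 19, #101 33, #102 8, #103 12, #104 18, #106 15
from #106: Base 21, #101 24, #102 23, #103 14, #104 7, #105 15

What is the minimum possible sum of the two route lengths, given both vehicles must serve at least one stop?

96 km — the smallest possible combined total.

There are 2^5 − 1 = 31 ways to divide the 6 stops into two non-empty groups. For each, the best each vehicle can do is its own shortest tour through its group:
  {#101} + {#102, #103, #104, #105, #106}: 32 + 68 = 100
  {#102} + {#101, #103, #104, #105, #106}: 28 + 79 = 107
  {#101, #102} + {#103, #104, #105, #106}: 55 + 64 = 119
  {#103} + {#101, #102, #104, #105, #106}: 14 + 82 = 96
  {#101, #103} + {#102, #104, #105, #106}: 46 + 67 = 113
  {#102, #103} + {#101, #104, #105, #106}: 41 + 79 = 120
  … (31 splits in total)
Best: vehicle 1 Base → #103 → Base = 14; vehicle 2 Base → #101 → #104 → #106 → #105 → #102 → Base = 82; combined 96.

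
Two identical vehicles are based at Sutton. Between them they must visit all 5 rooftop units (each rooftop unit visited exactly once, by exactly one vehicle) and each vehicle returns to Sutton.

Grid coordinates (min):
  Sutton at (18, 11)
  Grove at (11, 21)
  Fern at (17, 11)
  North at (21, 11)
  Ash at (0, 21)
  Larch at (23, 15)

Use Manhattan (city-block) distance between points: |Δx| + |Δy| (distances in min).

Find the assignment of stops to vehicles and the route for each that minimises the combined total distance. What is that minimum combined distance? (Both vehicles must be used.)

Try each way of splitting the stops between the two vehicles (each non-empty) and, for each split, find the best tour for each vehicle:
  {Grove} + {Fern, North, Ash, Larch}: 34 + 66 = 100
  {Fern} + {Grove, North, Ash, Larch}: 2 + 66 = 68
  {Grove, Fern} + {North, Ash, Larch}: 34 + 66 = 100
  {North} + {Grove, Fern, Ash, Larch}: 6 + 66 = 72
  {Grove, North} + {Fern, Ash, Larch}: 40 + 66 = 106
  {Fern, North} + {Grove, Ash, Larch}: 8 + 66 = 74
  … (15 splits in total)
Best: vehicle 1 Sutton → Fern → Sutton = 2; vehicle 2 Sutton → Grove → Ash → Larch → North → Sutton = 66; combined 68.

Minimum combined distance: 68 min.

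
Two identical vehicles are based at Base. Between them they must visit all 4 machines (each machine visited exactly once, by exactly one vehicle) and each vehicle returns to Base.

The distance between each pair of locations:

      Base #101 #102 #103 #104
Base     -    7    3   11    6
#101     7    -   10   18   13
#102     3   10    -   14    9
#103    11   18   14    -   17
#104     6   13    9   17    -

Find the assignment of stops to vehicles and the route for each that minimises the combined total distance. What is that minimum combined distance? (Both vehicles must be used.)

There are 2^3 − 1 = 7 ways to divide the 4 stops into two non-empty groups. For each, the best each vehicle can do is its own shortest tour through its group:
  {#101} + {#102, #103, #104}: 14 + 40 = 54
  {#102} + {#101, #103, #104}: 6 + 48 = 54
  {#101, #102} + {#103, #104}: 20 + 34 = 54
  {#103} + {#101, #102, #104}: 22 + 32 = 54
  {#101, #103} + {#102, #104}: 36 + 18 = 54
  {#102, #103} + {#101, #104}: 28 + 26 = 54
  … (7 splits in total)
Best: vehicle 1 Base → #101 → Base = 14; vehicle 2 Base → #102 → #103 → #104 → Base = 40; combined 54.

Minimum combined distance: 54.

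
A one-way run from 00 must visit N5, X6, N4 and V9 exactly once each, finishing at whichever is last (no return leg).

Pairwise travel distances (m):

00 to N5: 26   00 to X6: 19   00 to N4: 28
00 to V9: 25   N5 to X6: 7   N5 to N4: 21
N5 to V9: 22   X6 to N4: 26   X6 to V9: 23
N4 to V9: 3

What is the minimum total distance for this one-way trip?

50 m — the minimum one-way total.

There are 4! = 24 possible orderings.
00 → N5 → X6 → N4 → V9: 26+7+26+3 = 62
00 → N5 → X6 → V9 → N4: 26+7+23+3 = 59
00 → N5 → N4 → X6 → V9: 26+21+26+23 = 96
00 → N5 → N4 → V9 → X6: 26+21+3+23 = 73
00 → N5 → V9 → X6 → N4: 26+22+23+26 = 97
00 → N5 → V9 → N4 → X6: 26+22+3+26 = 77
00 → X6 → N5 → N4 → V9: 19+7+21+3 = 50
00 → X6 → N5 → V9 → N4: 19+7+22+3 = 51
00 → X6 → N4 → N5 → V9: 19+26+21+22 = 88
00 → X6 → N4 → V9 → N5: 19+26+3+22 = 70
00 → X6 → V9 → N5 → N4: 19+23+22+21 = 85
00 → X6 → V9 → N4 → N5: 19+23+3+21 = 66
00 → N4 → N5 → X6 → V9: 28+21+7+23 = 79
00 → N4 → N5 → V9 → X6: 28+21+22+23 = 94
… (10 more)
The minimum is 50.
One shortest path: 00 → X6 → N5 → N4 → V9.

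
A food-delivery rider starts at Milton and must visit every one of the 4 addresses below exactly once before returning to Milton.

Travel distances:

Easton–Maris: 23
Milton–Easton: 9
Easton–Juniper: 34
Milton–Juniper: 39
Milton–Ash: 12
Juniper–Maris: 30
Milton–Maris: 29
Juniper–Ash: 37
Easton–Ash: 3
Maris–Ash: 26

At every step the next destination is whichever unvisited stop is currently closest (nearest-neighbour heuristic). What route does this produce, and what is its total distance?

Milton → [Easton:9 / Ash:12 / Maris:29 / Juniper:39] → Easton (9)
Easton → [Ash:3 / Maris:23 / Juniper:34] → Ash (3)
Ash → [Maris:26 / Juniper:37] → Maris (26)
Maris → [Juniper:30] → Juniper (30)
Return Juniper→Milton: 39.
Total = 9 + 3 + 26 + 30 + 39 = 107.

Total distance 107 via the nearest-neighbour route Milton → Easton → Ash → Maris → Juniper → Milton.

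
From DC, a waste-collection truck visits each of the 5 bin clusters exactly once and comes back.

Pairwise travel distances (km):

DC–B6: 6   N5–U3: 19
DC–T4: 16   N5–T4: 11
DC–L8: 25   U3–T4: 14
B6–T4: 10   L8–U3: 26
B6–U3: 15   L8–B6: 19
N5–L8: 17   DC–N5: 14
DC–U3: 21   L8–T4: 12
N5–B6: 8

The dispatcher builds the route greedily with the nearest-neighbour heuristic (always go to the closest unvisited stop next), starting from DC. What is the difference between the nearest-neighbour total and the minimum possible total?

The nearest-neighbour route is 6 km longer than optimal.

DC: B6=6, N5=14, T4=16, U3=21, L8=25 ⇒ B6
B6: N5=8, T4=10, U3=15, L8=19 ⇒ N5
N5: T4=11, L8=17, U3=19 ⇒ T4
T4: L8=12, U3=14 ⇒ L8
L8: U3=26 ⇒ U3
NN route DC → B6 → N5 → T4 → L8 → U3 → DC costs 84.
Optimal: DC → N5 → L8 → T4 → U3 → B6 → DC costs 78 (by enumerating all 60 distinct tours).
Excess = 84 − 78 = 6.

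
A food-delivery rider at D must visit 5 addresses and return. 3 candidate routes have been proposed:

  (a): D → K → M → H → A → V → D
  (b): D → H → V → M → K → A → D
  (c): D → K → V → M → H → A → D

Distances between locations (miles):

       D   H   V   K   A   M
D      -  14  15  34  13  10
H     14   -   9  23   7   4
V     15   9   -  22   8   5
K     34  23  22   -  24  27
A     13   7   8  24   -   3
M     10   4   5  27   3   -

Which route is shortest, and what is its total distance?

Shortest is (c), total 85 miles.

(a): 34 + 27 + 4 + 7 + 8 + 15 = 95
(b): 14 + 9 + 5 + 27 + 24 + 13 = 92
(c): 34 + 22 + 5 + 4 + 7 + 13 = 85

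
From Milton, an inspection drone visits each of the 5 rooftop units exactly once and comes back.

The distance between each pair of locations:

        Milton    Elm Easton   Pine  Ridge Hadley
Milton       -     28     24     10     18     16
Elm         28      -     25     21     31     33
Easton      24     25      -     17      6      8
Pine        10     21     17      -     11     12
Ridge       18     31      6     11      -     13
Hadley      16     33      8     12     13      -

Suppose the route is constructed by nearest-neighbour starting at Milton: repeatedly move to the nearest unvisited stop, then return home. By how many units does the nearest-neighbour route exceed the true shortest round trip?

Milton: Pine=10, Hadley=16, Ridge=18, Easton=24, Elm=28 ⇒ Pine
Pine: Ridge=11, Hadley=12, Easton=17, Elm=21 ⇒ Ridge
Ridge: Easton=6, Hadley=13, Elm=31 ⇒ Easton
Easton: Hadley=8, Elm=25 ⇒ Hadley
Hadley: Elm=33 ⇒ Elm
NN route Milton → Pine → Ridge → Easton → Hadley → Elm → Milton costs 96.
Optimal: Milton → Elm → Pine → Ridge → Easton → Hadley → Milton costs 90 (by enumerating all 60 distinct tours).
Excess = 96 − 90 = 6.

The nearest-neighbour route is 6 longer than optimal.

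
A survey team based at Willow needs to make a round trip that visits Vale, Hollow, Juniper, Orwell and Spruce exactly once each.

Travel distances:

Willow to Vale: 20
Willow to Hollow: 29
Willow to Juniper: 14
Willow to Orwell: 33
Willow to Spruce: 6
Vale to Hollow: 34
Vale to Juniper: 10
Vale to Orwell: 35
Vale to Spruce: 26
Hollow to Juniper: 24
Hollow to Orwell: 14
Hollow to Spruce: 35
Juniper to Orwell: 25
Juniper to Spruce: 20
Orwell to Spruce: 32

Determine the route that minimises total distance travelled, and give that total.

Shortest round trip = 106.

With 5 stops there are 5!/2 = 60 distinct round trips (a route and its reverse cost the same).
Willow-Vale-Hollow-Juniper-Orwell-Spruce-Willow: 20+34+24+25+32+6 = 141
Willow-Vale-Hollow-Juniper-Spruce-Orwell-Willow: 20+34+24+20+32+33 = 163
Willow-Vale-Hollow-Orwell-Juniper-Spruce-Willow: 20+34+14+25+20+6 = 119
Willow-Vale-Hollow-Orwell-Spruce-Juniper-Willow: 20+34+14+32+20+14 = 134
Willow-Vale-Hollow-Spruce-Juniper-Orwell-Willow: 20+34+35+20+25+33 = 167
Willow-Vale-Hollow-Spruce-Orwell-Juniper-Willow: 20+34+35+32+25+14 = 160
Willow-Vale-Juniper-Hollow-Orwell-Spruce-Willow: 20+10+24+14+32+6 = 106
Willow-Vale-Juniper-Hollow-Spruce-Orwell-Willow: 20+10+24+35+32+33 = 154
Willow-Vale-Juniper-Orwell-Hollow-Spruce-Willow: 20+10+25+14+35+6 = 110
Willow-Vale-Juniper-Orwell-Spruce-Hollow-Willow: 20+10+25+32+35+29 = 151
Willow-Vale-Juniper-Spruce-Hollow-Orwell-Willow: 20+10+20+35+14+33 = 132
Willow-Vale-Juniper-Spruce-Orwell-Hollow-Willow: 20+10+20+32+14+29 = 125
Willow-Vale-Orwell-Hollow-Juniper-Spruce-Willow: 20+35+14+24+20+6 = 119
Willow-Vale-Orwell-Hollow-Spruce-Juniper-Willow: 20+35+14+35+20+14 = 138
… (46 more)
The minimum is 106.
One optimal route: Willow → Vale → Juniper → Hollow → Orwell → Spruce → Willow (or its reverse).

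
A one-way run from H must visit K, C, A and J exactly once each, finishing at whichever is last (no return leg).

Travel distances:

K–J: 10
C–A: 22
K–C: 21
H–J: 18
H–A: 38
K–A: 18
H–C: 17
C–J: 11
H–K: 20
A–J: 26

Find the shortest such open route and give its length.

56 — the minimum one-way total.

There are 4! = 24 possible orderings.
H → K → C → A → J: 20+21+22+26 = 89
H → K → C → J → A: 20+21+11+26 = 78
H → K → A → C → J: 20+18+22+11 = 71
H → K → A → J → C: 20+18+26+11 = 75
H → K → J → C → A: 20+10+11+22 = 63
H → K → J → A → C: 20+10+26+22 = 78
H → C → K → A → J: 17+21+18+26 = 82
H → C → K → J → A: 17+21+10+26 = 74
H → C → A → K → J: 17+22+18+10 = 67
H → C → A → J → K: 17+22+26+10 = 75
H → C → J → K → A: 17+11+10+18 = 56
H → C → J → A → K: 17+11+26+18 = 72
H → A → K → C → J: 38+18+21+11 = 88
H → A → K → J → C: 38+18+10+11 = 77
… (10 more)
The minimum is 56.
One shortest path: H → C → J → K → A.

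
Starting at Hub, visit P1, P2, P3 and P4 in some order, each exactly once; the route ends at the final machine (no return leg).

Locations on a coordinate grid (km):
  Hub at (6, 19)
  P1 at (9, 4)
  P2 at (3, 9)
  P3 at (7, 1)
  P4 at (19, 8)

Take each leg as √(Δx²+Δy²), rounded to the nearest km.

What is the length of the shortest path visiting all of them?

There are 4! = 24 possible orderings.
Hub - P1 - P2 - P3 - P4: 15+8+9+14 = 46
Hub - P1 - P2 - P4 - P3: 15+8+16+14 = 53
Hub - P1 - P3 - P2 - P4: 15+4+9+16 = 44
Hub - P1 - P3 - P4 - P2: 15+4+14+16 = 49
Hub - P1 - P4 - P2 - P3: 15+11+16+9 = 51
Hub - P1 - P4 - P3 - P2: 15+11+14+9 = 49
Hub - P2 - P1 - P3 - P4: 10+8+4+14 = 36
Hub - P2 - P1 - P4 - P3: 10+8+11+14 = 43
Hub - P2 - P3 - P1 - P4: 10+9+4+11 = 34
Hub - P2 - P3 - P4 - P1: 10+9+14+11 = 44
Hub - P2 - P4 - P1 - P3: 10+16+11+4 = 41
Hub - P2 - P4 - P3 - P1: 10+16+14+4 = 44
Hub - P3 - P1 - P2 - P4: 18+4+8+16 = 46
Hub - P3 - P1 - P4 - P2: 18+4+11+16 = 49
… (10 more)
The minimum is 34.
One shortest path: Hub → P2 → P3 → P1 → P4.

Shortest open route: 34 km.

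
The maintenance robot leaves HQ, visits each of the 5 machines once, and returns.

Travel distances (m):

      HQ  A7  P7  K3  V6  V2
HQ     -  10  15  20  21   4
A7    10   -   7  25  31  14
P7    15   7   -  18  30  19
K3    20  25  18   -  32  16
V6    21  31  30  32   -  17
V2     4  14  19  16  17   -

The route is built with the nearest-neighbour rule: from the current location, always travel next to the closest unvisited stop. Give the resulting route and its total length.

HQ → [V2:4 / A7:10 / P7:15 / K3:20 / V6:21] → V2 (4)
V2 → [A7:14 / K3:16 / V6:17 / P7:19] → A7 (14)
A7 → [P7:7 / K3:25 / V6:31] → P7 (7)
P7 → [K3:18 / V6:30] → K3 (18)
K3 → [V6:32] → V6 (32)
Return V6→HQ: 21.
Total = 4 + 14 + 7 + 18 + 32 + 21 = 96.

Nearest-neighbour total = 96 m; route HQ → V2 → A7 → P7 → K3 → V6 → HQ.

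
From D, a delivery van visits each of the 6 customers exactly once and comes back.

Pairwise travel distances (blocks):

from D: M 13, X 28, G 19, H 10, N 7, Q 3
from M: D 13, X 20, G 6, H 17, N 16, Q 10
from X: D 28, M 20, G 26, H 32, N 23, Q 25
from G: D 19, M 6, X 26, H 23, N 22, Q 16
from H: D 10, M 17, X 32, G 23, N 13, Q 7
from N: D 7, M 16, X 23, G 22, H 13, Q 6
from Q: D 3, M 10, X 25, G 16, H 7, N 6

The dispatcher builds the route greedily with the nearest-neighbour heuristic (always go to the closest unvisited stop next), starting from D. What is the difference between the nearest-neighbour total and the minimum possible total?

10 blocks longer than the optimal tour.

D: Q=3, N=7, H=10, M=13, G=19, X=28 ⇒ Q
Q: N=6, H=7, M=10, G=16, X=25 ⇒ N
N: H=13, M=16, G=22, X=23 ⇒ H
H: M=17, G=23, X=32 ⇒ M
M: G=6, X=20 ⇒ G
G: X=26 ⇒ X
NN route D → Q → N → H → M → G → X → D costs 99.
Optimal: D → H → Q → M → G → X → N → D costs 89 (by enumerating all 360 distinct tours).
Excess = 99 − 89 = 10.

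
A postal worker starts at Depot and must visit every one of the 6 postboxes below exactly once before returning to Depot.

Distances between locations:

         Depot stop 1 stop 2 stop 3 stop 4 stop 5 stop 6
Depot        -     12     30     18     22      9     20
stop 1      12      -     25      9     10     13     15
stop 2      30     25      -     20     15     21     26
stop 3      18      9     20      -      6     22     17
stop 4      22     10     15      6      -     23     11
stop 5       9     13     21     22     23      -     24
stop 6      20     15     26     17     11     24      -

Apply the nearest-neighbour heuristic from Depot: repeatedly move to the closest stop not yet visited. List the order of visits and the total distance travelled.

Total distance 104 via the nearest-neighbour route Depot → stop 5 → stop 1 → stop 3 → stop 4 → stop 6 → stop 2 → Depot.

At Depot the remaining stops are stop 5 9, stop 1 12, stop 3 18, stop 6 20, stop 4 22, stop 2 30; go to stop 5.
At stop 5 the remaining stops are stop 1 13, stop 2 21, stop 3 22, stop 4 23, stop 6 24; go to stop 1.
At stop 1 the remaining stops are stop 3 9, stop 4 10, stop 6 15, stop 2 25; go to stop 3.
At stop 3 the remaining stops are stop 4 6, stop 6 17, stop 2 20; go to stop 4.
At stop 4 the remaining stops are stop 6 11, stop 2 15; go to stop 6.
At stop 6 the remaining stops are stop 2 26; go to stop 2.
Return stop 2→Depot: 30.
Total = 9 + 13 + 9 + 6 + 11 + 26 + 30 = 104.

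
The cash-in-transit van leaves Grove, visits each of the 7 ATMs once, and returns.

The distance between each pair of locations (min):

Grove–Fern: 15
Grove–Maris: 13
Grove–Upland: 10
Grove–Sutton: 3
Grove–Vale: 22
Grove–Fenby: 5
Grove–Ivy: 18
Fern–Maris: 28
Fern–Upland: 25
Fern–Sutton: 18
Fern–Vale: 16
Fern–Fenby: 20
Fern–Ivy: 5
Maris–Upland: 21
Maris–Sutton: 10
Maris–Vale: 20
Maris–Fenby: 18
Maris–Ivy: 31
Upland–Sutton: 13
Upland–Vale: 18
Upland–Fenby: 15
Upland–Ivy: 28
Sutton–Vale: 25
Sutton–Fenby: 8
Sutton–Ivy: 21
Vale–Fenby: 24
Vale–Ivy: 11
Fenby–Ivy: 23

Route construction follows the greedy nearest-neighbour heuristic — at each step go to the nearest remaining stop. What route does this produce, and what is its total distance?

Grove → [Sutton:3 / Fenby:5 / Upland:10 / Maris:13 / Fern:15 / Ivy:18 / Vale:22] → Sutton (3)
Sutton → [Fenby:8 / Maris:10 / Upland:13 / Fern:18 / Ivy:21 / Vale:25] → Fenby (8)
Fenby → [Upland:15 / Maris:18 / Fern:20 / Ivy:23 / Vale:24] → Upland (15)
Upland → [Vale:18 / Maris:21 / Fern:25 / Ivy:28] → Vale (18)
Vale → [Ivy:11 / Fern:16 / Maris:20] → Ivy (11)
Ivy → [Fern:5 / Maris:31] → Fern (5)
Fern → [Maris:28] → Maris (28)
Return Maris→Grove: 13.
Total = 3 + 8 + 15 + 18 + 11 + 5 + 28 + 13 = 101.

Total distance 101 min via the nearest-neighbour route Grove → Sutton → Fenby → Upland → Vale → Ivy → Fern → Maris → Grove.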